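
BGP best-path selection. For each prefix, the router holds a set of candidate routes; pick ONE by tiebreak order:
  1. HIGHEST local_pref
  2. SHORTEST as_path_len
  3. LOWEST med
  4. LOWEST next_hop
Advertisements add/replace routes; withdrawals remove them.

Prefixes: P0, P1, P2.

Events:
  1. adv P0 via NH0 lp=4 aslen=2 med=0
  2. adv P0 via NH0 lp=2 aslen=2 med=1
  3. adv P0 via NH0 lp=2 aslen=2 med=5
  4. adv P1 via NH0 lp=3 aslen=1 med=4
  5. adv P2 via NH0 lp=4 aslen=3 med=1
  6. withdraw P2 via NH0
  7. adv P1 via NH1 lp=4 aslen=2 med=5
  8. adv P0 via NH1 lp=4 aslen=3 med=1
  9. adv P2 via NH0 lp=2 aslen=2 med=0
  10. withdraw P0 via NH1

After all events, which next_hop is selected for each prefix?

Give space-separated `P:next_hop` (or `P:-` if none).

Answer: P0:NH0 P1:NH1 P2:NH0

Derivation:
Op 1: best P0=NH0 P1=- P2=-
Op 2: best P0=NH0 P1=- P2=-
Op 3: best P0=NH0 P1=- P2=-
Op 4: best P0=NH0 P1=NH0 P2=-
Op 5: best P0=NH0 P1=NH0 P2=NH0
Op 6: best P0=NH0 P1=NH0 P2=-
Op 7: best P0=NH0 P1=NH1 P2=-
Op 8: best P0=NH1 P1=NH1 P2=-
Op 9: best P0=NH1 P1=NH1 P2=NH0
Op 10: best P0=NH0 P1=NH1 P2=NH0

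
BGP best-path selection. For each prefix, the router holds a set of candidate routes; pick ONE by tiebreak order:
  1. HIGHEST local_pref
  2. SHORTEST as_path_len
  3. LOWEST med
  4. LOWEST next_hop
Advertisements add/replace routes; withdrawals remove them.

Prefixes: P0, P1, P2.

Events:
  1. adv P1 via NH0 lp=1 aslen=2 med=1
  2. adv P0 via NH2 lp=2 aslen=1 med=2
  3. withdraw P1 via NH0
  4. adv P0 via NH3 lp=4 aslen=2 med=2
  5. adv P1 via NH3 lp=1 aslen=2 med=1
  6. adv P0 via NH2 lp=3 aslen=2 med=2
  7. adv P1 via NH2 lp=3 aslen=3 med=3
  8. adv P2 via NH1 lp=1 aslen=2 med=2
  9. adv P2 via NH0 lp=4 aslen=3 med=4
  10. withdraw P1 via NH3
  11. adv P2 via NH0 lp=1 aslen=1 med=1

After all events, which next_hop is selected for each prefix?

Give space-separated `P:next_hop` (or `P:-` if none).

Answer: P0:NH3 P1:NH2 P2:NH0

Derivation:
Op 1: best P0=- P1=NH0 P2=-
Op 2: best P0=NH2 P1=NH0 P2=-
Op 3: best P0=NH2 P1=- P2=-
Op 4: best P0=NH3 P1=- P2=-
Op 5: best P0=NH3 P1=NH3 P2=-
Op 6: best P0=NH3 P1=NH3 P2=-
Op 7: best P0=NH3 P1=NH2 P2=-
Op 8: best P0=NH3 P1=NH2 P2=NH1
Op 9: best P0=NH3 P1=NH2 P2=NH0
Op 10: best P0=NH3 P1=NH2 P2=NH0
Op 11: best P0=NH3 P1=NH2 P2=NH0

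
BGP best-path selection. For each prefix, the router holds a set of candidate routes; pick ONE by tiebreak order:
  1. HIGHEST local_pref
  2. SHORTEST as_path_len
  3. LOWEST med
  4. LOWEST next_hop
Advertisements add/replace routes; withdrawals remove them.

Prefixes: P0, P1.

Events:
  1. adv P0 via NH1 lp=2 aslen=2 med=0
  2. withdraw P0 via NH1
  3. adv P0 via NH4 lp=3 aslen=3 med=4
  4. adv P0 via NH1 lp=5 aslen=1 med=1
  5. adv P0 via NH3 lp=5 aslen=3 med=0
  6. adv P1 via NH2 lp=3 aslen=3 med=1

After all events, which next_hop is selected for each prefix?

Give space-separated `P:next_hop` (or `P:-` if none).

Op 1: best P0=NH1 P1=-
Op 2: best P0=- P1=-
Op 3: best P0=NH4 P1=-
Op 4: best P0=NH1 P1=-
Op 5: best P0=NH1 P1=-
Op 6: best P0=NH1 P1=NH2

Answer: P0:NH1 P1:NH2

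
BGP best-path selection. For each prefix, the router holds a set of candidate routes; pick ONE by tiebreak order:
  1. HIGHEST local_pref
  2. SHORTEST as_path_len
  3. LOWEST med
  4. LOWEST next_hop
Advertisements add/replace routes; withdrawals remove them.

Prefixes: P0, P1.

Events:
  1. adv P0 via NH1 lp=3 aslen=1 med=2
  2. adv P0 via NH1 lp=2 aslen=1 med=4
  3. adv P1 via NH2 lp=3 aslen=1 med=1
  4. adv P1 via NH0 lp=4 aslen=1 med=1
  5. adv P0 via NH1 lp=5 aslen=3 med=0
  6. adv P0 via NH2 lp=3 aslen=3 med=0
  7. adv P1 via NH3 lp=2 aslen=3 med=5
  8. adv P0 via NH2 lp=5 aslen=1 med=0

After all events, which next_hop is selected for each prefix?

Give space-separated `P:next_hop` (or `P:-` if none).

Op 1: best P0=NH1 P1=-
Op 2: best P0=NH1 P1=-
Op 3: best P0=NH1 P1=NH2
Op 4: best P0=NH1 P1=NH0
Op 5: best P0=NH1 P1=NH0
Op 6: best P0=NH1 P1=NH0
Op 7: best P0=NH1 P1=NH0
Op 8: best P0=NH2 P1=NH0

Answer: P0:NH2 P1:NH0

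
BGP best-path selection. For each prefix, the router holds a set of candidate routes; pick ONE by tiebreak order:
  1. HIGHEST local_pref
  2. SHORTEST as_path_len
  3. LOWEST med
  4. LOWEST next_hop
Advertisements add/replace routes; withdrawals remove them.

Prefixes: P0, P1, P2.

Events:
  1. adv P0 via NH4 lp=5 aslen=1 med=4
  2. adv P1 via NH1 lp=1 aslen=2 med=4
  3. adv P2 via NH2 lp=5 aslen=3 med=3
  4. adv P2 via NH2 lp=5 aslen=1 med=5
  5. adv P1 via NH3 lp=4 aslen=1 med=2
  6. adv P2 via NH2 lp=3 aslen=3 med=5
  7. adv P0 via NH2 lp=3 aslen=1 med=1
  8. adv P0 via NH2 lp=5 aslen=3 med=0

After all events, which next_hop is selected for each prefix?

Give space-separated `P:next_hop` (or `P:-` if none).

Answer: P0:NH4 P1:NH3 P2:NH2

Derivation:
Op 1: best P0=NH4 P1=- P2=-
Op 2: best P0=NH4 P1=NH1 P2=-
Op 3: best P0=NH4 P1=NH1 P2=NH2
Op 4: best P0=NH4 P1=NH1 P2=NH2
Op 5: best P0=NH4 P1=NH3 P2=NH2
Op 6: best P0=NH4 P1=NH3 P2=NH2
Op 7: best P0=NH4 P1=NH3 P2=NH2
Op 8: best P0=NH4 P1=NH3 P2=NH2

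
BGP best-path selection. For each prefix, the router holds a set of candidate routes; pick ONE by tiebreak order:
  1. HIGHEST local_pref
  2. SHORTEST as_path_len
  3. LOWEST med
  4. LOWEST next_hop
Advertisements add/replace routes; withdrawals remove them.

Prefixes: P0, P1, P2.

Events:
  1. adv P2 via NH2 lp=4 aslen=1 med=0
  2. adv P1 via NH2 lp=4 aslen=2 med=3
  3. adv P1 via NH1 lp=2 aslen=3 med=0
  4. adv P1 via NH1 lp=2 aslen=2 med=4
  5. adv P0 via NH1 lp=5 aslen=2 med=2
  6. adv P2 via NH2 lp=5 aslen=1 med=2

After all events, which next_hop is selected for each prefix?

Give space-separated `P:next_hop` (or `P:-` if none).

Op 1: best P0=- P1=- P2=NH2
Op 2: best P0=- P1=NH2 P2=NH2
Op 3: best P0=- P1=NH2 P2=NH2
Op 4: best P0=- P1=NH2 P2=NH2
Op 5: best P0=NH1 P1=NH2 P2=NH2
Op 6: best P0=NH1 P1=NH2 P2=NH2

Answer: P0:NH1 P1:NH2 P2:NH2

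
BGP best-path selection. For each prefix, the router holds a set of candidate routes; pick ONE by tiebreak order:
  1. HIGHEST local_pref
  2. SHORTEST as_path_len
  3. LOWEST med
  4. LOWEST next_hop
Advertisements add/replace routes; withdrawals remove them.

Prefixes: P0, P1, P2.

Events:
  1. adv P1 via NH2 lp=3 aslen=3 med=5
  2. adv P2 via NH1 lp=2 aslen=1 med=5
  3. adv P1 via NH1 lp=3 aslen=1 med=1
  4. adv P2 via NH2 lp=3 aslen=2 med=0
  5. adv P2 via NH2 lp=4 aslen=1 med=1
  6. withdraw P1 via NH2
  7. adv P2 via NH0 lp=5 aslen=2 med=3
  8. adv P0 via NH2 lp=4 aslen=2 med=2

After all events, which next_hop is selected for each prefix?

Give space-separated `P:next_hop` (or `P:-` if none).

Op 1: best P0=- P1=NH2 P2=-
Op 2: best P0=- P1=NH2 P2=NH1
Op 3: best P0=- P1=NH1 P2=NH1
Op 4: best P0=- P1=NH1 P2=NH2
Op 5: best P0=- P1=NH1 P2=NH2
Op 6: best P0=- P1=NH1 P2=NH2
Op 7: best P0=- P1=NH1 P2=NH0
Op 8: best P0=NH2 P1=NH1 P2=NH0

Answer: P0:NH2 P1:NH1 P2:NH0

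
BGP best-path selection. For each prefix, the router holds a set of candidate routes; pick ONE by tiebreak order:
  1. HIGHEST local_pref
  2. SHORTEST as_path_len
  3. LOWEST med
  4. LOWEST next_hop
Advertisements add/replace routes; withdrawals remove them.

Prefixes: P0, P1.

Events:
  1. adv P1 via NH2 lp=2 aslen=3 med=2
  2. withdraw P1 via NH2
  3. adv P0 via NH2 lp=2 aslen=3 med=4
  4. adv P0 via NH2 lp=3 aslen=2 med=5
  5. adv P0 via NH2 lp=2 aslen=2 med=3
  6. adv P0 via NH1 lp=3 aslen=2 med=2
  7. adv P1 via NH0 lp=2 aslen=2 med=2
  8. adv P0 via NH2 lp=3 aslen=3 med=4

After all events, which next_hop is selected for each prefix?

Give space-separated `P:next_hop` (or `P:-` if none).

Op 1: best P0=- P1=NH2
Op 2: best P0=- P1=-
Op 3: best P0=NH2 P1=-
Op 4: best P0=NH2 P1=-
Op 5: best P0=NH2 P1=-
Op 6: best P0=NH1 P1=-
Op 7: best P0=NH1 P1=NH0
Op 8: best P0=NH1 P1=NH0

Answer: P0:NH1 P1:NH0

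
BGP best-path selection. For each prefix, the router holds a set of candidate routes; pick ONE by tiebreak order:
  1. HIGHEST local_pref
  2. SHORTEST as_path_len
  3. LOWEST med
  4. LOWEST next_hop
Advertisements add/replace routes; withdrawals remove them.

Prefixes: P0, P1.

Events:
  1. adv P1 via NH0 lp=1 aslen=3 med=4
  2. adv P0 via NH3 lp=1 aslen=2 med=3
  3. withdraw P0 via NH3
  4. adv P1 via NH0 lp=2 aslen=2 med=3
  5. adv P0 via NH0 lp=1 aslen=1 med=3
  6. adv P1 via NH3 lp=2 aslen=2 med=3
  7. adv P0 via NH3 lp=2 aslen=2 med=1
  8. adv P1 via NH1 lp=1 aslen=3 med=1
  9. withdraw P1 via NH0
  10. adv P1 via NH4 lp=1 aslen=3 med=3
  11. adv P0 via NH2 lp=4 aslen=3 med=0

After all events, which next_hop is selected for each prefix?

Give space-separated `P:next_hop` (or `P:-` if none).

Answer: P0:NH2 P1:NH3

Derivation:
Op 1: best P0=- P1=NH0
Op 2: best P0=NH3 P1=NH0
Op 3: best P0=- P1=NH0
Op 4: best P0=- P1=NH0
Op 5: best P0=NH0 P1=NH0
Op 6: best P0=NH0 P1=NH0
Op 7: best P0=NH3 P1=NH0
Op 8: best P0=NH3 P1=NH0
Op 9: best P0=NH3 P1=NH3
Op 10: best P0=NH3 P1=NH3
Op 11: best P0=NH2 P1=NH3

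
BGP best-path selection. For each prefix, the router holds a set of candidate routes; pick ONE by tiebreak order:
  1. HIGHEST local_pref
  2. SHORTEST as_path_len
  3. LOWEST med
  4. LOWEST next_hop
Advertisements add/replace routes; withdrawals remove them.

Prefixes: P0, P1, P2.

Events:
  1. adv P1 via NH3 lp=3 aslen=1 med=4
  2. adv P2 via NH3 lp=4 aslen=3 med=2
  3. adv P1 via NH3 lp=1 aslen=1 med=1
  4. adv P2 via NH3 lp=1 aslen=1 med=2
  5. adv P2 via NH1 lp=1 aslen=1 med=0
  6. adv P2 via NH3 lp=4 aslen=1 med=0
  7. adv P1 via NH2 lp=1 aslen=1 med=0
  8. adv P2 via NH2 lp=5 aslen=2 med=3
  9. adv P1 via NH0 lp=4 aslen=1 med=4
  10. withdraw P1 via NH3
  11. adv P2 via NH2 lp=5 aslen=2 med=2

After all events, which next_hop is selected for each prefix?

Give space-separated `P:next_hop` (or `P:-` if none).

Answer: P0:- P1:NH0 P2:NH2

Derivation:
Op 1: best P0=- P1=NH3 P2=-
Op 2: best P0=- P1=NH3 P2=NH3
Op 3: best P0=- P1=NH3 P2=NH3
Op 4: best P0=- P1=NH3 P2=NH3
Op 5: best P0=- P1=NH3 P2=NH1
Op 6: best P0=- P1=NH3 P2=NH3
Op 7: best P0=- P1=NH2 P2=NH3
Op 8: best P0=- P1=NH2 P2=NH2
Op 9: best P0=- P1=NH0 P2=NH2
Op 10: best P0=- P1=NH0 P2=NH2
Op 11: best P0=- P1=NH0 P2=NH2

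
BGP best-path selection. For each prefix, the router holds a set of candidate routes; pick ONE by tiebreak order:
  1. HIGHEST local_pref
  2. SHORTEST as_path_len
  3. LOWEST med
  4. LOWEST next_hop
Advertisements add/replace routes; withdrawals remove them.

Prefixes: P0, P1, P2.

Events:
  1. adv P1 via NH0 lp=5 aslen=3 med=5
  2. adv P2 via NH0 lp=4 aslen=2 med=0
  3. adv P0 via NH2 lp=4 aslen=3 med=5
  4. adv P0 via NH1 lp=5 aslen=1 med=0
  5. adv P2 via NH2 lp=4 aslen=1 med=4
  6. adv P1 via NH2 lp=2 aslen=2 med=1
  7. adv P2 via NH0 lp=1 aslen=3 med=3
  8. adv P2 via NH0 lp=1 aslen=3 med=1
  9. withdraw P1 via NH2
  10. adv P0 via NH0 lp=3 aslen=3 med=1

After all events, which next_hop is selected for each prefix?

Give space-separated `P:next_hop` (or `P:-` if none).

Answer: P0:NH1 P1:NH0 P2:NH2

Derivation:
Op 1: best P0=- P1=NH0 P2=-
Op 2: best P0=- P1=NH0 P2=NH0
Op 3: best P0=NH2 P1=NH0 P2=NH0
Op 4: best P0=NH1 P1=NH0 P2=NH0
Op 5: best P0=NH1 P1=NH0 P2=NH2
Op 6: best P0=NH1 P1=NH0 P2=NH2
Op 7: best P0=NH1 P1=NH0 P2=NH2
Op 8: best P0=NH1 P1=NH0 P2=NH2
Op 9: best P0=NH1 P1=NH0 P2=NH2
Op 10: best P0=NH1 P1=NH0 P2=NH2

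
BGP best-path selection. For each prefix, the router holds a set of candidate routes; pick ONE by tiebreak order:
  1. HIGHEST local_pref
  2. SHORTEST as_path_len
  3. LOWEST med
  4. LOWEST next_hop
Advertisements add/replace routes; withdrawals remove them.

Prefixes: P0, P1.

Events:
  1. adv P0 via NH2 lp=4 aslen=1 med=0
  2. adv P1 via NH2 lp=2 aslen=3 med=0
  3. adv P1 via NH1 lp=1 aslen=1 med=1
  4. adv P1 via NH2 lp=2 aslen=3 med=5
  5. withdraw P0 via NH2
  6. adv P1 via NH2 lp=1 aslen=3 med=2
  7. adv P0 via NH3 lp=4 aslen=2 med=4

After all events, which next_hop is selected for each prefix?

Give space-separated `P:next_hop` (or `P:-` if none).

Answer: P0:NH3 P1:NH1

Derivation:
Op 1: best P0=NH2 P1=-
Op 2: best P0=NH2 P1=NH2
Op 3: best P0=NH2 P1=NH2
Op 4: best P0=NH2 P1=NH2
Op 5: best P0=- P1=NH2
Op 6: best P0=- P1=NH1
Op 7: best P0=NH3 P1=NH1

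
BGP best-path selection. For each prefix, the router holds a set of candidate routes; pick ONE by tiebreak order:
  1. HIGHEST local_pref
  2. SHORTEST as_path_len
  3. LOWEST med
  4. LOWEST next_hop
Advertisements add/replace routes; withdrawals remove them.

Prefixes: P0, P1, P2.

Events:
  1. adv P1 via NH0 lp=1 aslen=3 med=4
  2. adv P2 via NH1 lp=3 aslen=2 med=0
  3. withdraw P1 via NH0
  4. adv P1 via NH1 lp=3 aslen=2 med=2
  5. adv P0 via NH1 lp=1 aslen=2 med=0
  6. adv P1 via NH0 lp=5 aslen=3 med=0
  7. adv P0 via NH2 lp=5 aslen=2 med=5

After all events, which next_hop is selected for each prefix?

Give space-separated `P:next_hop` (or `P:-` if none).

Op 1: best P0=- P1=NH0 P2=-
Op 2: best P0=- P1=NH0 P2=NH1
Op 3: best P0=- P1=- P2=NH1
Op 4: best P0=- P1=NH1 P2=NH1
Op 5: best P0=NH1 P1=NH1 P2=NH1
Op 6: best P0=NH1 P1=NH0 P2=NH1
Op 7: best P0=NH2 P1=NH0 P2=NH1

Answer: P0:NH2 P1:NH0 P2:NH1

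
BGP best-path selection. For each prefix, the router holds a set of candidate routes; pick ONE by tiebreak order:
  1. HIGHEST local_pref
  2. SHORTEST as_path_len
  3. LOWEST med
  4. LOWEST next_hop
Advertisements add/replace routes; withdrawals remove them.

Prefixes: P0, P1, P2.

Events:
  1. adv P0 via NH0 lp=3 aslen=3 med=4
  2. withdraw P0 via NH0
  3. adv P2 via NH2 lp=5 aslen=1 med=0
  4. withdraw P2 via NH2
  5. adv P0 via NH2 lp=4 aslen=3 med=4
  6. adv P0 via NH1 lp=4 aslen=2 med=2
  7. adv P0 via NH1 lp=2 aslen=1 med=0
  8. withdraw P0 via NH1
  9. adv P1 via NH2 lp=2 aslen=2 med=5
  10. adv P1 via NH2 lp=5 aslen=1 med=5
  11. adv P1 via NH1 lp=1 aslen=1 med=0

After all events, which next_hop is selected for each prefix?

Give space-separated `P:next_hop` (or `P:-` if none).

Answer: P0:NH2 P1:NH2 P2:-

Derivation:
Op 1: best P0=NH0 P1=- P2=-
Op 2: best P0=- P1=- P2=-
Op 3: best P0=- P1=- P2=NH2
Op 4: best P0=- P1=- P2=-
Op 5: best P0=NH2 P1=- P2=-
Op 6: best P0=NH1 P1=- P2=-
Op 7: best P0=NH2 P1=- P2=-
Op 8: best P0=NH2 P1=- P2=-
Op 9: best P0=NH2 P1=NH2 P2=-
Op 10: best P0=NH2 P1=NH2 P2=-
Op 11: best P0=NH2 P1=NH2 P2=-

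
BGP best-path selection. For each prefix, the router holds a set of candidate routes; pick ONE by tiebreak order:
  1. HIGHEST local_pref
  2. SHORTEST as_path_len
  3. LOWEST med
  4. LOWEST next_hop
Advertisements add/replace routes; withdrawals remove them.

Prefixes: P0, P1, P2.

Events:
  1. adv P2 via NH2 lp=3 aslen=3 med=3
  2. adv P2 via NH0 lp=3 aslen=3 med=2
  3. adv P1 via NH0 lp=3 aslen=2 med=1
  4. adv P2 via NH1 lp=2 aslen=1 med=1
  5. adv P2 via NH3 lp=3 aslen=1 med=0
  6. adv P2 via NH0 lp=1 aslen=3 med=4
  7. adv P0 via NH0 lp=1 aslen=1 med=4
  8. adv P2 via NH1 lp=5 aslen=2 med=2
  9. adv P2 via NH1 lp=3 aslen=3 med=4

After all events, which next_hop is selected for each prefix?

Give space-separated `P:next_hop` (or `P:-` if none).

Answer: P0:NH0 P1:NH0 P2:NH3

Derivation:
Op 1: best P0=- P1=- P2=NH2
Op 2: best P0=- P1=- P2=NH0
Op 3: best P0=- P1=NH0 P2=NH0
Op 4: best P0=- P1=NH0 P2=NH0
Op 5: best P0=- P1=NH0 P2=NH3
Op 6: best P0=- P1=NH0 P2=NH3
Op 7: best P0=NH0 P1=NH0 P2=NH3
Op 8: best P0=NH0 P1=NH0 P2=NH1
Op 9: best P0=NH0 P1=NH0 P2=NH3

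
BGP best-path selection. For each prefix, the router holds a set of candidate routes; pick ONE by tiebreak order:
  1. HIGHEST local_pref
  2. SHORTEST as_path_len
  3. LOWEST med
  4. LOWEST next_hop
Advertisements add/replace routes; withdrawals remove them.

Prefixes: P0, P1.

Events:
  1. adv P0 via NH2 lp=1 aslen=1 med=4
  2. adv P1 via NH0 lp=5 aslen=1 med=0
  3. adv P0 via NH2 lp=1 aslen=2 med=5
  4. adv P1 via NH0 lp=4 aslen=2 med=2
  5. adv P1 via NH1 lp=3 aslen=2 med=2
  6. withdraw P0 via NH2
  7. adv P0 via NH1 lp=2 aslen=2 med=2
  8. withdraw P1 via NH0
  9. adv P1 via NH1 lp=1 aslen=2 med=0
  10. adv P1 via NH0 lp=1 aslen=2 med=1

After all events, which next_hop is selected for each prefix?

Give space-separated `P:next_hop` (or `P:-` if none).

Answer: P0:NH1 P1:NH1

Derivation:
Op 1: best P0=NH2 P1=-
Op 2: best P0=NH2 P1=NH0
Op 3: best P0=NH2 P1=NH0
Op 4: best P0=NH2 P1=NH0
Op 5: best P0=NH2 P1=NH0
Op 6: best P0=- P1=NH0
Op 7: best P0=NH1 P1=NH0
Op 8: best P0=NH1 P1=NH1
Op 9: best P0=NH1 P1=NH1
Op 10: best P0=NH1 P1=NH1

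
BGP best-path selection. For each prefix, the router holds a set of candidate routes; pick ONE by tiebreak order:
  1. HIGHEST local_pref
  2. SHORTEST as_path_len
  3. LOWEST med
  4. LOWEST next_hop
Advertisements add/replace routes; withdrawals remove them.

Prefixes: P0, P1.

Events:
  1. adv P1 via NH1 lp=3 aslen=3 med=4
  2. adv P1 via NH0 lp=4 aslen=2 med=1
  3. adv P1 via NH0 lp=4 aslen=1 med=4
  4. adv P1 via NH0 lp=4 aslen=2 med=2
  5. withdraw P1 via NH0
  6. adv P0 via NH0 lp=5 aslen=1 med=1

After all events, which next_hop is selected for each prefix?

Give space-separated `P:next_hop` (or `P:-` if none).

Answer: P0:NH0 P1:NH1

Derivation:
Op 1: best P0=- P1=NH1
Op 2: best P0=- P1=NH0
Op 3: best P0=- P1=NH0
Op 4: best P0=- P1=NH0
Op 5: best P0=- P1=NH1
Op 6: best P0=NH0 P1=NH1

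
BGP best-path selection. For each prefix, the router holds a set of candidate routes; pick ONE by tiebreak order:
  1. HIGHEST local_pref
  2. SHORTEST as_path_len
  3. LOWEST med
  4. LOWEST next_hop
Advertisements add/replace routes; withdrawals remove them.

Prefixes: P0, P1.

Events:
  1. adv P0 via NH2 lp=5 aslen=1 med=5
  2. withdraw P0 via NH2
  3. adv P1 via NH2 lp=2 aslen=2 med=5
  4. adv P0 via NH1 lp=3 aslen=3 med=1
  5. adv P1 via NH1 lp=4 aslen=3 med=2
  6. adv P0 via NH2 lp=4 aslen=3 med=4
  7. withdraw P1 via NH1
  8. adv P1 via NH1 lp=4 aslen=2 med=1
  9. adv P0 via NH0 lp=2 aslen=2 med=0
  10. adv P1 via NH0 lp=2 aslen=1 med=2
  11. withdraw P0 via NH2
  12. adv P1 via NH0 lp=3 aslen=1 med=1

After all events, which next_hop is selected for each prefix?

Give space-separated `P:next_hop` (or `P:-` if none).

Answer: P0:NH1 P1:NH1

Derivation:
Op 1: best P0=NH2 P1=-
Op 2: best P0=- P1=-
Op 3: best P0=- P1=NH2
Op 4: best P0=NH1 P1=NH2
Op 5: best P0=NH1 P1=NH1
Op 6: best P0=NH2 P1=NH1
Op 7: best P0=NH2 P1=NH2
Op 8: best P0=NH2 P1=NH1
Op 9: best P0=NH2 P1=NH1
Op 10: best P0=NH2 P1=NH1
Op 11: best P0=NH1 P1=NH1
Op 12: best P0=NH1 P1=NH1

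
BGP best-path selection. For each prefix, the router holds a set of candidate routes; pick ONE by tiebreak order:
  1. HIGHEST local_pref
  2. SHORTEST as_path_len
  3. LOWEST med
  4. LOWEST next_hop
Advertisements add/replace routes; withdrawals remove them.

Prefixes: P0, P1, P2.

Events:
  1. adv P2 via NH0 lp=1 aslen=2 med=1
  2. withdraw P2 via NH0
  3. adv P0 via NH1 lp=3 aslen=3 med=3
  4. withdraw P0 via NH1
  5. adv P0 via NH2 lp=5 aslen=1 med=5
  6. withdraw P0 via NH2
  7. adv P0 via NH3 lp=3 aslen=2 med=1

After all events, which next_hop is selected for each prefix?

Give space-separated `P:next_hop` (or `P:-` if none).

Answer: P0:NH3 P1:- P2:-

Derivation:
Op 1: best P0=- P1=- P2=NH0
Op 2: best P0=- P1=- P2=-
Op 3: best P0=NH1 P1=- P2=-
Op 4: best P0=- P1=- P2=-
Op 5: best P0=NH2 P1=- P2=-
Op 6: best P0=- P1=- P2=-
Op 7: best P0=NH3 P1=- P2=-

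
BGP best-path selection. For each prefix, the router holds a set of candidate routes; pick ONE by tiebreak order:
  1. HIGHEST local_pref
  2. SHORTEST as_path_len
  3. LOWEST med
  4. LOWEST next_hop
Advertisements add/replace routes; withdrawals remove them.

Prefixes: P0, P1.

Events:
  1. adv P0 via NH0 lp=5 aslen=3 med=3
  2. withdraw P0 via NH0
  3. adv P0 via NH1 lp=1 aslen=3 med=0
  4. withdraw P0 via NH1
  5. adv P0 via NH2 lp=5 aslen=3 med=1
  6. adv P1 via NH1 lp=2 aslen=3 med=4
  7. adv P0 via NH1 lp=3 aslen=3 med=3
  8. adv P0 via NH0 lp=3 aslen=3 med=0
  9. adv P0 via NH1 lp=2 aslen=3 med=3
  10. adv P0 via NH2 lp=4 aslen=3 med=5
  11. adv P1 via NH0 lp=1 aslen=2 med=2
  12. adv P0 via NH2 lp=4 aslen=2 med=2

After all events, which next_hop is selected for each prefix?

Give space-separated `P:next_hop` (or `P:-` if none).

Op 1: best P0=NH0 P1=-
Op 2: best P0=- P1=-
Op 3: best P0=NH1 P1=-
Op 4: best P0=- P1=-
Op 5: best P0=NH2 P1=-
Op 6: best P0=NH2 P1=NH1
Op 7: best P0=NH2 P1=NH1
Op 8: best P0=NH2 P1=NH1
Op 9: best P0=NH2 P1=NH1
Op 10: best P0=NH2 P1=NH1
Op 11: best P0=NH2 P1=NH1
Op 12: best P0=NH2 P1=NH1

Answer: P0:NH2 P1:NH1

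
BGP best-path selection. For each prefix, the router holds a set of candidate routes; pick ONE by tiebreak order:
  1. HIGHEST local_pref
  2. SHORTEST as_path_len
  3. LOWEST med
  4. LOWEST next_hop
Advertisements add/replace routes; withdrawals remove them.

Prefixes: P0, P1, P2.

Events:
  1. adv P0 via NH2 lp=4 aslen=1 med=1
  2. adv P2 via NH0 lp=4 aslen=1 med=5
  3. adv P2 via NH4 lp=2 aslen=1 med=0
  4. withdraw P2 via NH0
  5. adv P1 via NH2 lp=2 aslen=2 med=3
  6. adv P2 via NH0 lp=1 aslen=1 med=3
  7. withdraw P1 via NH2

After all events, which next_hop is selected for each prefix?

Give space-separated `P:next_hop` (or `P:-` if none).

Answer: P0:NH2 P1:- P2:NH4

Derivation:
Op 1: best P0=NH2 P1=- P2=-
Op 2: best P0=NH2 P1=- P2=NH0
Op 3: best P0=NH2 P1=- P2=NH0
Op 4: best P0=NH2 P1=- P2=NH4
Op 5: best P0=NH2 P1=NH2 P2=NH4
Op 6: best P0=NH2 P1=NH2 P2=NH4
Op 7: best P0=NH2 P1=- P2=NH4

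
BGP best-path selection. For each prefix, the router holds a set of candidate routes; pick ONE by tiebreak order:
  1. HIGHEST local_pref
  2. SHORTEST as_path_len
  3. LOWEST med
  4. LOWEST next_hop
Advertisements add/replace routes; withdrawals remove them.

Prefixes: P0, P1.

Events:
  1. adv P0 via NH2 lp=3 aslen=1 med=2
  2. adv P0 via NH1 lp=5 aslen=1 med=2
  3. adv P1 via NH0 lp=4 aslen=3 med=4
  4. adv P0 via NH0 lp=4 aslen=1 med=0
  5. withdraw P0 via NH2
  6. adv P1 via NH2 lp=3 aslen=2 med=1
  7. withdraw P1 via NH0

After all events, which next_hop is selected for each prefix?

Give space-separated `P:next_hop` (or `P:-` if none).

Answer: P0:NH1 P1:NH2

Derivation:
Op 1: best P0=NH2 P1=-
Op 2: best P0=NH1 P1=-
Op 3: best P0=NH1 P1=NH0
Op 4: best P0=NH1 P1=NH0
Op 5: best P0=NH1 P1=NH0
Op 6: best P0=NH1 P1=NH0
Op 7: best P0=NH1 P1=NH2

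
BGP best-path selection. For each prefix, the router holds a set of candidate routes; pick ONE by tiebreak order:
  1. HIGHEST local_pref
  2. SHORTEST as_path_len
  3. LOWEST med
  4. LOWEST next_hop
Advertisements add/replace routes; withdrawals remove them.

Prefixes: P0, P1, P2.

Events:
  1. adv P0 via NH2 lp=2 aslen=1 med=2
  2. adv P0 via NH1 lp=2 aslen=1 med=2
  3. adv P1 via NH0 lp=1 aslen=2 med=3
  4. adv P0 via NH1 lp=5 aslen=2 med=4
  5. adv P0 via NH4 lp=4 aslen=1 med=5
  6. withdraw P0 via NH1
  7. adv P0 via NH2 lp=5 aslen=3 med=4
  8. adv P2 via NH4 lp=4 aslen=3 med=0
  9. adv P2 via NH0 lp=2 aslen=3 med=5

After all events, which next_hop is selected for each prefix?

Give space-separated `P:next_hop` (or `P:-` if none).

Op 1: best P0=NH2 P1=- P2=-
Op 2: best P0=NH1 P1=- P2=-
Op 3: best P0=NH1 P1=NH0 P2=-
Op 4: best P0=NH1 P1=NH0 P2=-
Op 5: best P0=NH1 P1=NH0 P2=-
Op 6: best P0=NH4 P1=NH0 P2=-
Op 7: best P0=NH2 P1=NH0 P2=-
Op 8: best P0=NH2 P1=NH0 P2=NH4
Op 9: best P0=NH2 P1=NH0 P2=NH4

Answer: P0:NH2 P1:NH0 P2:NH4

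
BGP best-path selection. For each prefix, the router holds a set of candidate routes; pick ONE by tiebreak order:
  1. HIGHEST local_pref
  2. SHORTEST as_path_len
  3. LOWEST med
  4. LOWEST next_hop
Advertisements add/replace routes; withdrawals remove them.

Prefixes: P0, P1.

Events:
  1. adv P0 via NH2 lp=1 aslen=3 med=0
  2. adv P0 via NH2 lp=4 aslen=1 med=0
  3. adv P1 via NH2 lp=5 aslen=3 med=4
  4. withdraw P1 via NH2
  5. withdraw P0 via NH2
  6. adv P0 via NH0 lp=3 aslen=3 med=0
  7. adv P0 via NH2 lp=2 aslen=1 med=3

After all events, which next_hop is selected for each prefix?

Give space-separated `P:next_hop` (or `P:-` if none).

Answer: P0:NH0 P1:-

Derivation:
Op 1: best P0=NH2 P1=-
Op 2: best P0=NH2 P1=-
Op 3: best P0=NH2 P1=NH2
Op 4: best P0=NH2 P1=-
Op 5: best P0=- P1=-
Op 6: best P0=NH0 P1=-
Op 7: best P0=NH0 P1=-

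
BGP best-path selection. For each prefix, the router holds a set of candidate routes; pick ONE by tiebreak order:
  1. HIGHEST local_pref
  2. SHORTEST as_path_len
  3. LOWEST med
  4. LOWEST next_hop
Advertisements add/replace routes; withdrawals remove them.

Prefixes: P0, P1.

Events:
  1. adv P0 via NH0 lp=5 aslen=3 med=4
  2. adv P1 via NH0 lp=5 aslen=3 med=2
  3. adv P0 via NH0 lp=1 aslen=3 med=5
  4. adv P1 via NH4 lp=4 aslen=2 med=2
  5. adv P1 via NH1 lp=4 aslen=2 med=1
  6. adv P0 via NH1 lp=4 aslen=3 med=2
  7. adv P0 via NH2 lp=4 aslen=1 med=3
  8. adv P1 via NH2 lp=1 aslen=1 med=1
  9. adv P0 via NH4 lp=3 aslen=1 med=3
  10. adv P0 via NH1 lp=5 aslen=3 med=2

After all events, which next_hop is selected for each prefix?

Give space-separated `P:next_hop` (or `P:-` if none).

Op 1: best P0=NH0 P1=-
Op 2: best P0=NH0 P1=NH0
Op 3: best P0=NH0 P1=NH0
Op 4: best P0=NH0 P1=NH0
Op 5: best P0=NH0 P1=NH0
Op 6: best P0=NH1 P1=NH0
Op 7: best P0=NH2 P1=NH0
Op 8: best P0=NH2 P1=NH0
Op 9: best P0=NH2 P1=NH0
Op 10: best P0=NH1 P1=NH0

Answer: P0:NH1 P1:NH0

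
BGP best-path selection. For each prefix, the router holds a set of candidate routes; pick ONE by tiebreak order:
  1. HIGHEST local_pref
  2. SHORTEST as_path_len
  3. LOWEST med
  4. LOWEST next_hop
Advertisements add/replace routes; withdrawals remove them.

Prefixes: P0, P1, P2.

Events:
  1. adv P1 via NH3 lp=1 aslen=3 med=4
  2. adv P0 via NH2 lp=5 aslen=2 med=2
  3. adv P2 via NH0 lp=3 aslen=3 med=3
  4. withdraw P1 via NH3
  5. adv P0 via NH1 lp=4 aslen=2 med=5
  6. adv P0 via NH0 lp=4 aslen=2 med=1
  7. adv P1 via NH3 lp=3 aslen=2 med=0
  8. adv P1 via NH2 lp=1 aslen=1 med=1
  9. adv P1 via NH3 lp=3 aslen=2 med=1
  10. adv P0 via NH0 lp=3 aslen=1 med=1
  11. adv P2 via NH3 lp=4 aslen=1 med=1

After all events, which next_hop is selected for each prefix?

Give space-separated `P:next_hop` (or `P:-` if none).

Op 1: best P0=- P1=NH3 P2=-
Op 2: best P0=NH2 P1=NH3 P2=-
Op 3: best P0=NH2 P1=NH3 P2=NH0
Op 4: best P0=NH2 P1=- P2=NH0
Op 5: best P0=NH2 P1=- P2=NH0
Op 6: best P0=NH2 P1=- P2=NH0
Op 7: best P0=NH2 P1=NH3 P2=NH0
Op 8: best P0=NH2 P1=NH3 P2=NH0
Op 9: best P0=NH2 P1=NH3 P2=NH0
Op 10: best P0=NH2 P1=NH3 P2=NH0
Op 11: best P0=NH2 P1=NH3 P2=NH3

Answer: P0:NH2 P1:NH3 P2:NH3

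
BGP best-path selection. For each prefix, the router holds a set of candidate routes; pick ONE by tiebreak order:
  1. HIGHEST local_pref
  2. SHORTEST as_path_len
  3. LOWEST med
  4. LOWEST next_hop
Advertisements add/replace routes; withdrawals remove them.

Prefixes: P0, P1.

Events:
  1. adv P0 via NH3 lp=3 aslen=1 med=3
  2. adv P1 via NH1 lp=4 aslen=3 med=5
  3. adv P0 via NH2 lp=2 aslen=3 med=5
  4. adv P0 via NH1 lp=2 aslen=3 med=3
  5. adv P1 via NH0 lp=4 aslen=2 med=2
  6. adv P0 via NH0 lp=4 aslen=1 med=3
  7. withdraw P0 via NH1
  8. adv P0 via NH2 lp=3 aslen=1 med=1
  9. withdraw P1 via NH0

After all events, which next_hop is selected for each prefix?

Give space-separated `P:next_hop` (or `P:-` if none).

Answer: P0:NH0 P1:NH1

Derivation:
Op 1: best P0=NH3 P1=-
Op 2: best P0=NH3 P1=NH1
Op 3: best P0=NH3 P1=NH1
Op 4: best P0=NH3 P1=NH1
Op 5: best P0=NH3 P1=NH0
Op 6: best P0=NH0 P1=NH0
Op 7: best P0=NH0 P1=NH0
Op 8: best P0=NH0 P1=NH0
Op 9: best P0=NH0 P1=NH1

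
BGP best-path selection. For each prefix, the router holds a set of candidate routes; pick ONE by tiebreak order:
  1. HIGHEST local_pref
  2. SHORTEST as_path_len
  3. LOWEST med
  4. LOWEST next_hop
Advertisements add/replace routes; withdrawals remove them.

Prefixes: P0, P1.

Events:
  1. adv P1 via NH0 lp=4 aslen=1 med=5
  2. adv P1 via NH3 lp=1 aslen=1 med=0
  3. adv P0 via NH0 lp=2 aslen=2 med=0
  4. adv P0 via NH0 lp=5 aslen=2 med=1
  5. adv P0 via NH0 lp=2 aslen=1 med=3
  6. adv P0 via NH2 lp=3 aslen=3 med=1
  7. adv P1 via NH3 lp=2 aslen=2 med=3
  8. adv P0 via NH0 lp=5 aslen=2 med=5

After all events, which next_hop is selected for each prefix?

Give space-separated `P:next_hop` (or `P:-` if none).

Answer: P0:NH0 P1:NH0

Derivation:
Op 1: best P0=- P1=NH0
Op 2: best P0=- P1=NH0
Op 3: best P0=NH0 P1=NH0
Op 4: best P0=NH0 P1=NH0
Op 5: best P0=NH0 P1=NH0
Op 6: best P0=NH2 P1=NH0
Op 7: best P0=NH2 P1=NH0
Op 8: best P0=NH0 P1=NH0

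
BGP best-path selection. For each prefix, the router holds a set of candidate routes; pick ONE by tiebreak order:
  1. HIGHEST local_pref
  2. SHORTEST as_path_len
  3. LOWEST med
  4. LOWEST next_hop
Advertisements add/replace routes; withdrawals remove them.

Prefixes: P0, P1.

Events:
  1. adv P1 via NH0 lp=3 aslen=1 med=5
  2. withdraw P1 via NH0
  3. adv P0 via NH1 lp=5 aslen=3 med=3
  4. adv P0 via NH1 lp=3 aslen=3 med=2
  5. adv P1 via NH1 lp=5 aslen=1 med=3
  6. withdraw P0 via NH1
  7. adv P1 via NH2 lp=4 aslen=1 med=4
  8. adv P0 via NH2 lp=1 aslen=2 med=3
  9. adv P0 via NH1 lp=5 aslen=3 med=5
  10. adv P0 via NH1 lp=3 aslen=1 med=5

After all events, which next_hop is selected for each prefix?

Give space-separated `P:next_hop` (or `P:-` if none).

Op 1: best P0=- P1=NH0
Op 2: best P0=- P1=-
Op 3: best P0=NH1 P1=-
Op 4: best P0=NH1 P1=-
Op 5: best P0=NH1 P1=NH1
Op 6: best P0=- P1=NH1
Op 7: best P0=- P1=NH1
Op 8: best P0=NH2 P1=NH1
Op 9: best P0=NH1 P1=NH1
Op 10: best P0=NH1 P1=NH1

Answer: P0:NH1 P1:NH1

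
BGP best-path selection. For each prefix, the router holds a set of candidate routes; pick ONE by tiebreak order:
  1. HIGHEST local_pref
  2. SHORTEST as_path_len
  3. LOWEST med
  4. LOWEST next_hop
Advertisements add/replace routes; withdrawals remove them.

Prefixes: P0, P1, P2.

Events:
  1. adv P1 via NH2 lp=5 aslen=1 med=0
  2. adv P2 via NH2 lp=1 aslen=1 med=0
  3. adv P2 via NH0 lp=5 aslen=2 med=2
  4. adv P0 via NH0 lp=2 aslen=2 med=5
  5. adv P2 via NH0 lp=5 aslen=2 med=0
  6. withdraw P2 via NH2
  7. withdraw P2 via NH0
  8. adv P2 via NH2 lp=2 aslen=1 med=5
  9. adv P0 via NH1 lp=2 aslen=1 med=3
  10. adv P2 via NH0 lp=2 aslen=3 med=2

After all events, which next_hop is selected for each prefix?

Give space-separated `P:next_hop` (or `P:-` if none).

Op 1: best P0=- P1=NH2 P2=-
Op 2: best P0=- P1=NH2 P2=NH2
Op 3: best P0=- P1=NH2 P2=NH0
Op 4: best P0=NH0 P1=NH2 P2=NH0
Op 5: best P0=NH0 P1=NH2 P2=NH0
Op 6: best P0=NH0 P1=NH2 P2=NH0
Op 7: best P0=NH0 P1=NH2 P2=-
Op 8: best P0=NH0 P1=NH2 P2=NH2
Op 9: best P0=NH1 P1=NH2 P2=NH2
Op 10: best P0=NH1 P1=NH2 P2=NH2

Answer: P0:NH1 P1:NH2 P2:NH2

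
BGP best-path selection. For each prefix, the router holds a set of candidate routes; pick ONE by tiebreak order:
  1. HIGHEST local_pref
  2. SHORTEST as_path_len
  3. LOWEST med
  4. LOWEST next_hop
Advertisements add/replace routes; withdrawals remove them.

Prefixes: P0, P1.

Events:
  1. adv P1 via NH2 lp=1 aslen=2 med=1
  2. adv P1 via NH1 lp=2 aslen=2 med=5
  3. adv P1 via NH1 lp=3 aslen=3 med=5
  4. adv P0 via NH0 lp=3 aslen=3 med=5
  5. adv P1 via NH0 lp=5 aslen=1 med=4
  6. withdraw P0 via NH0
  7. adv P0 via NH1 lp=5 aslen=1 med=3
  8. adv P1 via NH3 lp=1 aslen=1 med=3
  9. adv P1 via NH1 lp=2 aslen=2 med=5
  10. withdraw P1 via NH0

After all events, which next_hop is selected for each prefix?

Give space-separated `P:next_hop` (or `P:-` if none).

Answer: P0:NH1 P1:NH1

Derivation:
Op 1: best P0=- P1=NH2
Op 2: best P0=- P1=NH1
Op 3: best P0=- P1=NH1
Op 4: best P0=NH0 P1=NH1
Op 5: best P0=NH0 P1=NH0
Op 6: best P0=- P1=NH0
Op 7: best P0=NH1 P1=NH0
Op 8: best P0=NH1 P1=NH0
Op 9: best P0=NH1 P1=NH0
Op 10: best P0=NH1 P1=NH1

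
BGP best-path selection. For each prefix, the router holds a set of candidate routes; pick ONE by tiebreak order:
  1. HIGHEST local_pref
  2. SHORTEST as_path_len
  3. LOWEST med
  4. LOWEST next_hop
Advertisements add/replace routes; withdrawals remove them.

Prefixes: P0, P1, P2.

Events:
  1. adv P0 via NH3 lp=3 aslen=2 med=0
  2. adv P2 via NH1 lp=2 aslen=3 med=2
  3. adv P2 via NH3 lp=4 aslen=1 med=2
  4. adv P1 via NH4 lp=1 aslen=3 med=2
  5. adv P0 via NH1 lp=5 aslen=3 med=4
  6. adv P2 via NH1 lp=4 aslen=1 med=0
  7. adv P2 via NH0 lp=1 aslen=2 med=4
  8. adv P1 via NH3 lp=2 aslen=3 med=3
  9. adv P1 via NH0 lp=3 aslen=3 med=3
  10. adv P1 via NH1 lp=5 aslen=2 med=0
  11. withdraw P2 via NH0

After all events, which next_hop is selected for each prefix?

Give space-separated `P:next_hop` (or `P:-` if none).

Answer: P0:NH1 P1:NH1 P2:NH1

Derivation:
Op 1: best P0=NH3 P1=- P2=-
Op 2: best P0=NH3 P1=- P2=NH1
Op 3: best P0=NH3 P1=- P2=NH3
Op 4: best P0=NH3 P1=NH4 P2=NH3
Op 5: best P0=NH1 P1=NH4 P2=NH3
Op 6: best P0=NH1 P1=NH4 P2=NH1
Op 7: best P0=NH1 P1=NH4 P2=NH1
Op 8: best P0=NH1 P1=NH3 P2=NH1
Op 9: best P0=NH1 P1=NH0 P2=NH1
Op 10: best P0=NH1 P1=NH1 P2=NH1
Op 11: best P0=NH1 P1=NH1 P2=NH1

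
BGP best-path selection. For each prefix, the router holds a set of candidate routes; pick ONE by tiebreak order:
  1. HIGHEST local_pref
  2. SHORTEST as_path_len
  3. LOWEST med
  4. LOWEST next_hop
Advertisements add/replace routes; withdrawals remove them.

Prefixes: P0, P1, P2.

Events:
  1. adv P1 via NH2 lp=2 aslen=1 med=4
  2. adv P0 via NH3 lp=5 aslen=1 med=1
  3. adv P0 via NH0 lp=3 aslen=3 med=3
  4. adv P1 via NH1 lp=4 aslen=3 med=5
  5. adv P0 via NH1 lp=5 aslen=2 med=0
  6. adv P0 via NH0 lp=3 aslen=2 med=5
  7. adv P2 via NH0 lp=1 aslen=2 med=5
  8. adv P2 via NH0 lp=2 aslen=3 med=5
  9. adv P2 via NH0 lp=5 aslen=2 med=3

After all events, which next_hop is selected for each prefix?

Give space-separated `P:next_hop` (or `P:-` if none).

Answer: P0:NH3 P1:NH1 P2:NH0

Derivation:
Op 1: best P0=- P1=NH2 P2=-
Op 2: best P0=NH3 P1=NH2 P2=-
Op 3: best P0=NH3 P1=NH2 P2=-
Op 4: best P0=NH3 P1=NH1 P2=-
Op 5: best P0=NH3 P1=NH1 P2=-
Op 6: best P0=NH3 P1=NH1 P2=-
Op 7: best P0=NH3 P1=NH1 P2=NH0
Op 8: best P0=NH3 P1=NH1 P2=NH0
Op 9: best P0=NH3 P1=NH1 P2=NH0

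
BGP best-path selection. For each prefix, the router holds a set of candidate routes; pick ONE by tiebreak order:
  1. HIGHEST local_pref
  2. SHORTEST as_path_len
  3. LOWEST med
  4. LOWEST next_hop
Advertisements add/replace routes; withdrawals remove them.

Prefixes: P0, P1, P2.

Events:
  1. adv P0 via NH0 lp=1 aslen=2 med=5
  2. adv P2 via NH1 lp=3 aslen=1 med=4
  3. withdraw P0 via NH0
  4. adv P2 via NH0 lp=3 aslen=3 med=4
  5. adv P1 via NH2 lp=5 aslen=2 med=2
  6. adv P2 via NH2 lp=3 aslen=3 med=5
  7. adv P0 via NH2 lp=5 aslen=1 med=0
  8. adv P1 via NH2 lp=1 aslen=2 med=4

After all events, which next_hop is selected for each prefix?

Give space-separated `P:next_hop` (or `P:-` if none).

Op 1: best P0=NH0 P1=- P2=-
Op 2: best P0=NH0 P1=- P2=NH1
Op 3: best P0=- P1=- P2=NH1
Op 4: best P0=- P1=- P2=NH1
Op 5: best P0=- P1=NH2 P2=NH1
Op 6: best P0=- P1=NH2 P2=NH1
Op 7: best P0=NH2 P1=NH2 P2=NH1
Op 8: best P0=NH2 P1=NH2 P2=NH1

Answer: P0:NH2 P1:NH2 P2:NH1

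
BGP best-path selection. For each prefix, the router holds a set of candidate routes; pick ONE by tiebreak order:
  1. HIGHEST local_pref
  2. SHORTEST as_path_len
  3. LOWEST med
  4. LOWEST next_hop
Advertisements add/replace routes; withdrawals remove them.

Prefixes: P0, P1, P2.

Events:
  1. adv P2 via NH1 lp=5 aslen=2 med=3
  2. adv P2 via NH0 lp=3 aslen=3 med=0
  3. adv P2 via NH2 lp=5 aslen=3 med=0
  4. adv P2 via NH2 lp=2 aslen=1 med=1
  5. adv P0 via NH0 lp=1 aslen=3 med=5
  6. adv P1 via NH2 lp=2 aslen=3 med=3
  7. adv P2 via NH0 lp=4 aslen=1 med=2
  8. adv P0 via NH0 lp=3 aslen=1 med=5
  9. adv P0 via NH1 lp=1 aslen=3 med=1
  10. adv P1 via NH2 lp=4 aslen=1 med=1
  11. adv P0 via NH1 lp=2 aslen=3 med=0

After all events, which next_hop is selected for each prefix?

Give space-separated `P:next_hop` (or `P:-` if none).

Op 1: best P0=- P1=- P2=NH1
Op 2: best P0=- P1=- P2=NH1
Op 3: best P0=- P1=- P2=NH1
Op 4: best P0=- P1=- P2=NH1
Op 5: best P0=NH0 P1=- P2=NH1
Op 6: best P0=NH0 P1=NH2 P2=NH1
Op 7: best P0=NH0 P1=NH2 P2=NH1
Op 8: best P0=NH0 P1=NH2 P2=NH1
Op 9: best P0=NH0 P1=NH2 P2=NH1
Op 10: best P0=NH0 P1=NH2 P2=NH1
Op 11: best P0=NH0 P1=NH2 P2=NH1

Answer: P0:NH0 P1:NH2 P2:NH1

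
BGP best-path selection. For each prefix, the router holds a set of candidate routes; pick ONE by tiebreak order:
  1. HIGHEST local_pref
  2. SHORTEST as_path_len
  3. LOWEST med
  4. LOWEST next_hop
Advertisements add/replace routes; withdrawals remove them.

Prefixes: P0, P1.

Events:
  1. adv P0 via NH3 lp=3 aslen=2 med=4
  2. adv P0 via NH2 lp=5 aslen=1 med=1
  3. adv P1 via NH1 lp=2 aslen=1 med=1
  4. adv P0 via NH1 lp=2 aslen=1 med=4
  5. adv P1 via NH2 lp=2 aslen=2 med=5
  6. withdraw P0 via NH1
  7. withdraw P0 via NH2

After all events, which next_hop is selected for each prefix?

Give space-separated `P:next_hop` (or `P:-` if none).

Answer: P0:NH3 P1:NH1

Derivation:
Op 1: best P0=NH3 P1=-
Op 2: best P0=NH2 P1=-
Op 3: best P0=NH2 P1=NH1
Op 4: best P0=NH2 P1=NH1
Op 5: best P0=NH2 P1=NH1
Op 6: best P0=NH2 P1=NH1
Op 7: best P0=NH3 P1=NH1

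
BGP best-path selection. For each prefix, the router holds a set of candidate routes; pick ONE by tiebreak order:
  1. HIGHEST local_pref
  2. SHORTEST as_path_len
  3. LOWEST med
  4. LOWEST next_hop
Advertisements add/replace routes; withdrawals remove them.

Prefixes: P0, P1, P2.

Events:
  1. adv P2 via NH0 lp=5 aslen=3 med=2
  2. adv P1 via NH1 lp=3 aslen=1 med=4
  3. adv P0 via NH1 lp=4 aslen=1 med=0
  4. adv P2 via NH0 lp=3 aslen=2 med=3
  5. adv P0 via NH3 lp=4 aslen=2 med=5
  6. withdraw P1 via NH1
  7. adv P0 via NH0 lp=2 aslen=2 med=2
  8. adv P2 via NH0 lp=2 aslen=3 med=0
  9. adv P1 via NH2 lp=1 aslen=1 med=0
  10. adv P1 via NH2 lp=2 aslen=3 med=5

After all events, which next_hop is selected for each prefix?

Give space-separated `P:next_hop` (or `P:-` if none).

Answer: P0:NH1 P1:NH2 P2:NH0

Derivation:
Op 1: best P0=- P1=- P2=NH0
Op 2: best P0=- P1=NH1 P2=NH0
Op 3: best P0=NH1 P1=NH1 P2=NH0
Op 4: best P0=NH1 P1=NH1 P2=NH0
Op 5: best P0=NH1 P1=NH1 P2=NH0
Op 6: best P0=NH1 P1=- P2=NH0
Op 7: best P0=NH1 P1=- P2=NH0
Op 8: best P0=NH1 P1=- P2=NH0
Op 9: best P0=NH1 P1=NH2 P2=NH0
Op 10: best P0=NH1 P1=NH2 P2=NH0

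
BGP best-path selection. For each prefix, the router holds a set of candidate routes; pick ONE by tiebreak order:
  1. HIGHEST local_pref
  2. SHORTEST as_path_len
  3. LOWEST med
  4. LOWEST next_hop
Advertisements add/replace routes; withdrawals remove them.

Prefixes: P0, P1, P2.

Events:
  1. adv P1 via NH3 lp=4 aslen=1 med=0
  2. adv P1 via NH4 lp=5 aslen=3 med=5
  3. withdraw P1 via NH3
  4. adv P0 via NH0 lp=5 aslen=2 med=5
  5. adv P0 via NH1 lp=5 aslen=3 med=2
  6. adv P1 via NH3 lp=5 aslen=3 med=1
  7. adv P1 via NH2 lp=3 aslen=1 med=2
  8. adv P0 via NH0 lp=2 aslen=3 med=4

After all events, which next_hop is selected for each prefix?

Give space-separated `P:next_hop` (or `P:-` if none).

Op 1: best P0=- P1=NH3 P2=-
Op 2: best P0=- P1=NH4 P2=-
Op 3: best P0=- P1=NH4 P2=-
Op 4: best P0=NH0 P1=NH4 P2=-
Op 5: best P0=NH0 P1=NH4 P2=-
Op 6: best P0=NH0 P1=NH3 P2=-
Op 7: best P0=NH0 P1=NH3 P2=-
Op 8: best P0=NH1 P1=NH3 P2=-

Answer: P0:NH1 P1:NH3 P2:-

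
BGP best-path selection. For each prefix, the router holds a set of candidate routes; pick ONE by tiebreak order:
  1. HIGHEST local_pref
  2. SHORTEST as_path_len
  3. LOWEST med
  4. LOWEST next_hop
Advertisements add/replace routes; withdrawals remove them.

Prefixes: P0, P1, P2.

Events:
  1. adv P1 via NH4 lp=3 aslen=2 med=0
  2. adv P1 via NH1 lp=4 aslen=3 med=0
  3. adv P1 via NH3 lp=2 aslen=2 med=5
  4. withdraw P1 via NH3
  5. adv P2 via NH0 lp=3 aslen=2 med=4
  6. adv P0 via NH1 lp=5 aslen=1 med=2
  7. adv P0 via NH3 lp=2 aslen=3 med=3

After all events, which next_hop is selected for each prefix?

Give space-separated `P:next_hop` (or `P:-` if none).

Op 1: best P0=- P1=NH4 P2=-
Op 2: best P0=- P1=NH1 P2=-
Op 3: best P0=- P1=NH1 P2=-
Op 4: best P0=- P1=NH1 P2=-
Op 5: best P0=- P1=NH1 P2=NH0
Op 6: best P0=NH1 P1=NH1 P2=NH0
Op 7: best P0=NH1 P1=NH1 P2=NH0

Answer: P0:NH1 P1:NH1 P2:NH0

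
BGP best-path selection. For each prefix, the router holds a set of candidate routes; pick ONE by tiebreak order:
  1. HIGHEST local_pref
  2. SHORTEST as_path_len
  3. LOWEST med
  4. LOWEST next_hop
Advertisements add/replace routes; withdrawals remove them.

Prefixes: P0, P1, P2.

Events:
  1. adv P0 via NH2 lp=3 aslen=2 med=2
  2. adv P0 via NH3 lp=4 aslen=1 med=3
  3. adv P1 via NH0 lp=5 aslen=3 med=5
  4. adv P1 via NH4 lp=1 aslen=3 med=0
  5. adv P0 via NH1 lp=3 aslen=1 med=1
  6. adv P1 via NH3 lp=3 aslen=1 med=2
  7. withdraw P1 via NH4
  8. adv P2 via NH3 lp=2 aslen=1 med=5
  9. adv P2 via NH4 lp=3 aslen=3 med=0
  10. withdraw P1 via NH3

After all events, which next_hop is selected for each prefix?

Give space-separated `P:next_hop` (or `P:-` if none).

Op 1: best P0=NH2 P1=- P2=-
Op 2: best P0=NH3 P1=- P2=-
Op 3: best P0=NH3 P1=NH0 P2=-
Op 4: best P0=NH3 P1=NH0 P2=-
Op 5: best P0=NH3 P1=NH0 P2=-
Op 6: best P0=NH3 P1=NH0 P2=-
Op 7: best P0=NH3 P1=NH0 P2=-
Op 8: best P0=NH3 P1=NH0 P2=NH3
Op 9: best P0=NH3 P1=NH0 P2=NH4
Op 10: best P0=NH3 P1=NH0 P2=NH4

Answer: P0:NH3 P1:NH0 P2:NH4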